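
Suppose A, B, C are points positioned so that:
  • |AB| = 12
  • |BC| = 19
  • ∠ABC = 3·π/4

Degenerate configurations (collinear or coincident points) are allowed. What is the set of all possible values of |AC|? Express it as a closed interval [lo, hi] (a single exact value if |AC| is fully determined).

|AC| = √(228·√(2) + 505)  (≈ 28.7653)

|AB| ∈ {12}
|BC| ∈ {19}
|AC| ∈ {√(228·√(2) + 505)}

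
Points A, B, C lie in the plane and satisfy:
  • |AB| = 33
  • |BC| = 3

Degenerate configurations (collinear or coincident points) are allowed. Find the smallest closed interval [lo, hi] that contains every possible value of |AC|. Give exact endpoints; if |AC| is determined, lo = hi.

|AC| ∈ [30, 36]  (≈ [30.0000, 36.0000])

|AB| ∈ {33}
|BC| ∈ {3}
|AC| ∈ [30, 36]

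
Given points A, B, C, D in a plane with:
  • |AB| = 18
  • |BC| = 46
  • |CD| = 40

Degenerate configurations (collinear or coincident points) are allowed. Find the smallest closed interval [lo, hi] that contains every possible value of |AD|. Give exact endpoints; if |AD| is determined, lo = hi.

|AB| ∈ {18}
|BC| ∈ {46}
|CD| ∈ {40}
|AC| ∈ [28, 64]
|BD| ∈ [6, 86]
|AD| ∈ [0, 104]

|AD| ∈ [0, 104]  (≈ [0.0000, 104.0000])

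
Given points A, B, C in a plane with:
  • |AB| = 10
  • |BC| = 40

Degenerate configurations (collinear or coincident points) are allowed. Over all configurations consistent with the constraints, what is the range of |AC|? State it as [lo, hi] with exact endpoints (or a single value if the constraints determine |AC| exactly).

|AC| ∈ [30, 50]  (≈ [30.0000, 50.0000])

|AB| ∈ {10}
|BC| ∈ {40}
|AC| ∈ [30, 50]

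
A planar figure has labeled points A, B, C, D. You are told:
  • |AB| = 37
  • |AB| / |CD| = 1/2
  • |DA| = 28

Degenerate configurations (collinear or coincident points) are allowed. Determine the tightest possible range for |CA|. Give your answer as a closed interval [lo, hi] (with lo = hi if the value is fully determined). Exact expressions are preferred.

|AB| ∈ {37}
|AD| ∈ {28}
|CD| ∈ {74}
|BD| ∈ [9, 65]
|AC| ∈ [46, 102]
|BC| ∈ [9, 139]

|CA| ∈ [46, 102]  (≈ [46.0000, 102.0000])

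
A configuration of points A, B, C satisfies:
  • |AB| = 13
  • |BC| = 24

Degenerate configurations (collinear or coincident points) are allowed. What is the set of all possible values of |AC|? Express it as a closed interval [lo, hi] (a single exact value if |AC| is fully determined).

|AC| ∈ [11, 37]  (≈ [11.0000, 37.0000])

|AB| ∈ {13}
|BC| ∈ {24}
|AC| ∈ [11, 37]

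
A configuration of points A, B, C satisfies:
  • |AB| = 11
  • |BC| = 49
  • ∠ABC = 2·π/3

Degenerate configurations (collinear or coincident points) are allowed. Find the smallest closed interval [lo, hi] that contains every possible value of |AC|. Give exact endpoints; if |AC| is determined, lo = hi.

|AC| = √(3061)  (≈ 55.3263)

|AB| ∈ {11}
|BC| ∈ {49}
|AC| ∈ {√(3061)}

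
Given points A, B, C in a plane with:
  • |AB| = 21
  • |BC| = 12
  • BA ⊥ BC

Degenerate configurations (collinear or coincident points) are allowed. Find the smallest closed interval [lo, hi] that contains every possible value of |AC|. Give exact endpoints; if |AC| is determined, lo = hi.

|AC| = 3·√(65)  (≈ 24.1868)

|AB| ∈ {21}
|BC| ∈ {12}
|AC| ∈ {3·√(65)}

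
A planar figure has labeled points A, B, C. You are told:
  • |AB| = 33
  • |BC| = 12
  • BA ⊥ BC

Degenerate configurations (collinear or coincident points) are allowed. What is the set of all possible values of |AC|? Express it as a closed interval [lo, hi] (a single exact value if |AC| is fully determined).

|AC| = 3·√(137)  (≈ 35.1141)

|AB| ∈ {33}
|BC| ∈ {12}
|AC| ∈ {3·√(137)}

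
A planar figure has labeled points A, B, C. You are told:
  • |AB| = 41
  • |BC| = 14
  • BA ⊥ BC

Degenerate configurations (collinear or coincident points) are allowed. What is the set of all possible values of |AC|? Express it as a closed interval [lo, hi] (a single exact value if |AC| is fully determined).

|AB| ∈ {41}
|BC| ∈ {14}
|AC| ∈ {√(1877)}

|AC| = √(1877)  (≈ 43.3244)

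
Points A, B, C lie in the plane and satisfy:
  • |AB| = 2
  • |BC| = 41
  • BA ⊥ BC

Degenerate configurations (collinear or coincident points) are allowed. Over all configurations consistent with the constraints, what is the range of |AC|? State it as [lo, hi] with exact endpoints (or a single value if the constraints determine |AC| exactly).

|AB| ∈ {2}
|BC| ∈ {41}
|AC| ∈ {√(1685)}

|AC| = √(1685)  (≈ 41.0488)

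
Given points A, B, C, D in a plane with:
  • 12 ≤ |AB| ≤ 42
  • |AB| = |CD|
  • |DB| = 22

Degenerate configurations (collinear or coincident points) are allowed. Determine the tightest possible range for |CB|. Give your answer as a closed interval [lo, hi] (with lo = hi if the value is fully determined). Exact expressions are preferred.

|CB| ∈ [0, 64]  (≈ [0.0000, 64.0000])

|AB| ∈ [12, 42]
|BD| ∈ {22}
|CD| ∈ [12, 42]
|AD| ∈ [0, 64]
|BC| ∈ [0, 64]
|AC| ∈ [0, 106]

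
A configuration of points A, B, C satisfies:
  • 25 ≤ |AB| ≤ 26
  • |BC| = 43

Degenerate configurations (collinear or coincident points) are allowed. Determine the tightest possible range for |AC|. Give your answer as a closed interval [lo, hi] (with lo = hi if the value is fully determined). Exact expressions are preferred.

|AC| ∈ [17, 69]  (≈ [17.0000, 69.0000])

|AB| ∈ [25, 26]
|BC| ∈ {43}
|AC| ∈ [17, 69]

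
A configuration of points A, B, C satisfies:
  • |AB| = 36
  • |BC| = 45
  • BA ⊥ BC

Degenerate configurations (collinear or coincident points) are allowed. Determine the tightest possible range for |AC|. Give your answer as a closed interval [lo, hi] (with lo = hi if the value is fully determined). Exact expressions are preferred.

|AB| ∈ {36}
|BC| ∈ {45}
|AC| ∈ {9·√(41)}

|AC| = 9·√(41)  (≈ 57.6281)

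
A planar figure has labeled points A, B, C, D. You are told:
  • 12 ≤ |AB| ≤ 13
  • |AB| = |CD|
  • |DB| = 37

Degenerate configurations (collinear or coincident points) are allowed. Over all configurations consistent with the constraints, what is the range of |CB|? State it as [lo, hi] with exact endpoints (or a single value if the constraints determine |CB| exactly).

|CB| ∈ [24, 50]  (≈ [24.0000, 50.0000])

|AB| ∈ [12, 13]
|BD| ∈ {37}
|CD| ∈ [12, 13]
|AD| ∈ [24, 50]
|BC| ∈ [24, 50]
|AC| ∈ [11, 63]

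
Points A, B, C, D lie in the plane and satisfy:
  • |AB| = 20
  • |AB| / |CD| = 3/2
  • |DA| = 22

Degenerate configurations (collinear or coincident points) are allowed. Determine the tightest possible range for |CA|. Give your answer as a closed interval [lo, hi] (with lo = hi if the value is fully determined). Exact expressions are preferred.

|CA| ∈ [26/3, 106/3]  (≈ [8.6667, 35.3333])

|AB| ∈ {20}
|AD| ∈ {22}
|CD| ∈ {40/3}
|BD| ∈ [2, 42]
|AC| ∈ [26/3, 106/3]
|BC| ∈ [0, 166/3]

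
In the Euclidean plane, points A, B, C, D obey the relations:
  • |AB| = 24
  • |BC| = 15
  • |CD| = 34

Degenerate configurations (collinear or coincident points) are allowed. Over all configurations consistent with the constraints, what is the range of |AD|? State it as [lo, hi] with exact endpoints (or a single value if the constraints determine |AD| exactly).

|AD| ∈ [0, 73]  (≈ [0.0000, 73.0000])

|AB| ∈ {24}
|BC| ∈ {15}
|CD| ∈ {34}
|AC| ∈ [9, 39]
|BD| ∈ [19, 49]
|AD| ∈ [0, 73]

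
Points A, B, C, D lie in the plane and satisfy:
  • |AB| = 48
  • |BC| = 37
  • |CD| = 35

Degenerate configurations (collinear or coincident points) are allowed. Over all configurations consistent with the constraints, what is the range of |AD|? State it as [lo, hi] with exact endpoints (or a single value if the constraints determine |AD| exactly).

|AD| ∈ [0, 120]  (≈ [0.0000, 120.0000])

|AB| ∈ {48}
|BC| ∈ {37}
|CD| ∈ {35}
|AC| ∈ [11, 85]
|BD| ∈ [2, 72]
|AD| ∈ [0, 120]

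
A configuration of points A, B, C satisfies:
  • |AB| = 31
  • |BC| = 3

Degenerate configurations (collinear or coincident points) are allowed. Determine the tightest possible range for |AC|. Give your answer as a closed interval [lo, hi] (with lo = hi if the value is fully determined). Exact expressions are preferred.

|AC| ∈ [28, 34]  (≈ [28.0000, 34.0000])

|AB| ∈ {31}
|BC| ∈ {3}
|AC| ∈ [28, 34]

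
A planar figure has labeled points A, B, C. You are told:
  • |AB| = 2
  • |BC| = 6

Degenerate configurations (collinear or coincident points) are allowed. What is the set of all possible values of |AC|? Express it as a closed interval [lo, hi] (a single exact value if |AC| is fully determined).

|AB| ∈ {2}
|BC| ∈ {6}
|AC| ∈ [4, 8]

|AC| ∈ [4, 8]  (≈ [4.0000, 8.0000])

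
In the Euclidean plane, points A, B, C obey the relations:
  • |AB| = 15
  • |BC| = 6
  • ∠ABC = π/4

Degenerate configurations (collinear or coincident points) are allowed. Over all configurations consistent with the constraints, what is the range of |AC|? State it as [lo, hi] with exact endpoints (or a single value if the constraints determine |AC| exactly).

|AC| = 3·√(29 - 10·√(2))  (≈ 11.5638)

|AB| ∈ {15}
|BC| ∈ {6}
|AC| ∈ {3·√(29 - 10·√(2))}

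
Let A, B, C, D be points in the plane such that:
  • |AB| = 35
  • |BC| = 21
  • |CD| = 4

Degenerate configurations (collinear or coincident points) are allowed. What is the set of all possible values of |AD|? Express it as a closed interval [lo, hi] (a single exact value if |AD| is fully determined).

|AD| ∈ [10, 60]  (≈ [10.0000, 60.0000])

|AB| ∈ {35}
|BC| ∈ {21}
|CD| ∈ {4}
|AC| ∈ [14, 56]
|BD| ∈ [17, 25]
|AD| ∈ [10, 60]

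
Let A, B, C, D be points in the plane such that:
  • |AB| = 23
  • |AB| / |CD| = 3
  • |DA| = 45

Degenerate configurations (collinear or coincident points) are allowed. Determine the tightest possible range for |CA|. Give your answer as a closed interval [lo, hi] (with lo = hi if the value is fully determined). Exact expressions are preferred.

|AB| ∈ {23}
|AD| ∈ {45}
|CD| ∈ {23/3}
|BD| ∈ [22, 68]
|AC| ∈ [112/3, 158/3]
|BC| ∈ [43/3, 227/3]

|CA| ∈ [112/3, 158/3]  (≈ [37.3333, 52.6667])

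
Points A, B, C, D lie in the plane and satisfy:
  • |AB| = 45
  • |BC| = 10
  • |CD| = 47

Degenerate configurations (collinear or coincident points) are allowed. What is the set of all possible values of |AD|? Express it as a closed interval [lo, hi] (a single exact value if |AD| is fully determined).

|AB| ∈ {45}
|BC| ∈ {10}
|CD| ∈ {47}
|AC| ∈ [35, 55]
|BD| ∈ [37, 57]
|AD| ∈ [0, 102]

|AD| ∈ [0, 102]  (≈ [0.0000, 102.0000])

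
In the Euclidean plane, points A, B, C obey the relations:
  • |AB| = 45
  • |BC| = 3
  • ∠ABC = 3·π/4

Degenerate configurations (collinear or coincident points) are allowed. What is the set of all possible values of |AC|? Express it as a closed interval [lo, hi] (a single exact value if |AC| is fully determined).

|AB| ∈ {45}
|BC| ∈ {3}
|AC| ∈ {3·√(15·√(2) + 226)}

|AC| = 3·√(15·√(2) + 226)  (≈ 47.1690)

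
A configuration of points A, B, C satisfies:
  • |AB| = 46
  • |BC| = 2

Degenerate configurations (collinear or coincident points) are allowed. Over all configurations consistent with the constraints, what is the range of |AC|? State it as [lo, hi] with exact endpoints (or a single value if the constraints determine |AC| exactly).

|AB| ∈ {46}
|BC| ∈ {2}
|AC| ∈ [44, 48]

|AC| ∈ [44, 48]  (≈ [44.0000, 48.0000])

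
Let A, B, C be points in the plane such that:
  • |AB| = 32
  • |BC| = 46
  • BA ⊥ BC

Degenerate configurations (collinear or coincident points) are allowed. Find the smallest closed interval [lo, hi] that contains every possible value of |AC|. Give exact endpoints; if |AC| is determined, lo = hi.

|AB| ∈ {32}
|BC| ∈ {46}
|AC| ∈ {2·√(785)}

|AC| = 2·√(785)  (≈ 56.0357)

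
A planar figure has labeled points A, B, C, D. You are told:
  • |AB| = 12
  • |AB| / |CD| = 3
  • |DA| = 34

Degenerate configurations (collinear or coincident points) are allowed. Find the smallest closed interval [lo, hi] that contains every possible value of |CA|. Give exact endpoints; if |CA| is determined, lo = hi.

|AB| ∈ {12}
|AD| ∈ {34}
|CD| ∈ {4}
|BD| ∈ [22, 46]
|AC| ∈ [30, 38]
|BC| ∈ [18, 50]

|CA| ∈ [30, 38]  (≈ [30.0000, 38.0000])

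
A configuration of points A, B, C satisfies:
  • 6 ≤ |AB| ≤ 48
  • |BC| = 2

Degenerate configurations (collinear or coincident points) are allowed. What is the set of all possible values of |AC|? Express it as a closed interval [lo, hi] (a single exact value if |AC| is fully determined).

|AC| ∈ [4, 50]  (≈ [4.0000, 50.0000])

|AB| ∈ [6, 48]
|BC| ∈ {2}
|AC| ∈ [4, 50]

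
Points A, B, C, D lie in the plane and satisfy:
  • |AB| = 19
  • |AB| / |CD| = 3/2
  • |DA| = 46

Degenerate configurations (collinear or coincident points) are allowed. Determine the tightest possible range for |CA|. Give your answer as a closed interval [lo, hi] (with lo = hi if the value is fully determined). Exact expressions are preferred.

|AB| ∈ {19}
|AD| ∈ {46}
|CD| ∈ {38/3}
|BD| ∈ [27, 65]
|AC| ∈ [100/3, 176/3]
|BC| ∈ [43/3, 233/3]

|CA| ∈ [100/3, 176/3]  (≈ [33.3333, 58.6667])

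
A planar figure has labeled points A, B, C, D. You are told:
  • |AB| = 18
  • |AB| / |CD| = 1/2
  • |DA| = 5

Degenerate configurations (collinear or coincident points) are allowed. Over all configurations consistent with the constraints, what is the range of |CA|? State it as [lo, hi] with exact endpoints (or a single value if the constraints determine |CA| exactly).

|CA| ∈ [31, 41]  (≈ [31.0000, 41.0000])

|AB| ∈ {18}
|AD| ∈ {5}
|CD| ∈ {36}
|BD| ∈ [13, 23]
|AC| ∈ [31, 41]
|BC| ∈ [13, 59]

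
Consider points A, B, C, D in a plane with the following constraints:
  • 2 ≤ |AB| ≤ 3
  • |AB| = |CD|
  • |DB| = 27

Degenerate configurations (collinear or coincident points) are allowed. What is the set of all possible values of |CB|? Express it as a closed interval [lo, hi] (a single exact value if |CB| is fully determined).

|AB| ∈ [2, 3]
|BD| ∈ {27}
|CD| ∈ [2, 3]
|AD| ∈ [24, 30]
|BC| ∈ [24, 30]
|AC| ∈ [21, 33]

|CB| ∈ [24, 30]  (≈ [24.0000, 30.0000])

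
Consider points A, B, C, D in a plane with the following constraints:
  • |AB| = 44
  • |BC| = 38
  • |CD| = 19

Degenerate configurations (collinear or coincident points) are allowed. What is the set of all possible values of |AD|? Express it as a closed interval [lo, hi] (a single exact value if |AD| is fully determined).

|AB| ∈ {44}
|BC| ∈ {38}
|CD| ∈ {19}
|AC| ∈ [6, 82]
|BD| ∈ [19, 57]
|AD| ∈ [0, 101]

|AD| ∈ [0, 101]  (≈ [0.0000, 101.0000])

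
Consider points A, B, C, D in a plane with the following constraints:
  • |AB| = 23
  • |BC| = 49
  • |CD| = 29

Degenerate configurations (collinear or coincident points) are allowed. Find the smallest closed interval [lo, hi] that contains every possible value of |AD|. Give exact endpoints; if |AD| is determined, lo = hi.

|AB| ∈ {23}
|BC| ∈ {49}
|CD| ∈ {29}
|AC| ∈ [26, 72]
|BD| ∈ [20, 78]
|AD| ∈ [0, 101]

|AD| ∈ [0, 101]  (≈ [0.0000, 101.0000])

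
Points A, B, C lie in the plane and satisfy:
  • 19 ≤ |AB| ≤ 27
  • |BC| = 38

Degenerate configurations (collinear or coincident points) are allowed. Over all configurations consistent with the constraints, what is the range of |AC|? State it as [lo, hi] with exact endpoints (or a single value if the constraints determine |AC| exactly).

|AC| ∈ [11, 65]  (≈ [11.0000, 65.0000])

|AB| ∈ [19, 27]
|BC| ∈ {38}
|AC| ∈ [11, 65]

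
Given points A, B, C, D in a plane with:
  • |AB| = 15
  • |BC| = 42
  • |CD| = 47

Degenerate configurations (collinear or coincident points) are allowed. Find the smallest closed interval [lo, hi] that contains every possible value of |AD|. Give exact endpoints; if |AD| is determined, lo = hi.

|AB| ∈ {15}
|BC| ∈ {42}
|CD| ∈ {47}
|AC| ∈ [27, 57]
|BD| ∈ [5, 89]
|AD| ∈ [0, 104]

|AD| ∈ [0, 104]  (≈ [0.0000, 104.0000])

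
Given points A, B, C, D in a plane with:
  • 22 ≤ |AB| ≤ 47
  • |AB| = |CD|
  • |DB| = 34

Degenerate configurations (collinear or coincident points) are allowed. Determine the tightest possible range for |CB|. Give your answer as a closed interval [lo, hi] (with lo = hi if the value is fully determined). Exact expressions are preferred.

|AB| ∈ [22, 47]
|BD| ∈ {34}
|CD| ∈ [22, 47]
|AD| ∈ [0, 81]
|BC| ∈ [0, 81]
|AC| ∈ [0, 128]

|CB| ∈ [0, 81]  (≈ [0.0000, 81.0000])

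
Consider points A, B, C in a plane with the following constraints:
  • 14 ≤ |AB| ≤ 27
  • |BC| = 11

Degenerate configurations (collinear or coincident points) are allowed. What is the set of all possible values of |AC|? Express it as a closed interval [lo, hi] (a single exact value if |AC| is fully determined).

|AB| ∈ [14, 27]
|BC| ∈ {11}
|AC| ∈ [3, 38]

|AC| ∈ [3, 38]  (≈ [3.0000, 38.0000])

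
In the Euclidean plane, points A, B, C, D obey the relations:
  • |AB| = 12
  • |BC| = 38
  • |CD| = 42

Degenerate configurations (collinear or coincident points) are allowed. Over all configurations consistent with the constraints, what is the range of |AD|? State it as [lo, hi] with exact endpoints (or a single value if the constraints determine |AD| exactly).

|AD| ∈ [0, 92]  (≈ [0.0000, 92.0000])

|AB| ∈ {12}
|BC| ∈ {38}
|CD| ∈ {42}
|AC| ∈ [26, 50]
|BD| ∈ [4, 80]
|AD| ∈ [0, 92]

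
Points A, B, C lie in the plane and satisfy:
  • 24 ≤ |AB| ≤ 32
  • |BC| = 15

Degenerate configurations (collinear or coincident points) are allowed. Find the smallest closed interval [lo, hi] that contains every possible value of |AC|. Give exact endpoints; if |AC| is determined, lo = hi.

|AB| ∈ [24, 32]
|BC| ∈ {15}
|AC| ∈ [9, 47]

|AC| ∈ [9, 47]  (≈ [9.0000, 47.0000])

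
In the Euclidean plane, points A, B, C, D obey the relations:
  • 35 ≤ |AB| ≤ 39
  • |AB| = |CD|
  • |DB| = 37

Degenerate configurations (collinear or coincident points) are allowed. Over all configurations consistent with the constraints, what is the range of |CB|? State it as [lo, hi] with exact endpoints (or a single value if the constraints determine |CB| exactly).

|AB| ∈ [35, 39]
|BD| ∈ {37}
|CD| ∈ [35, 39]
|AD| ∈ [0, 76]
|BC| ∈ [0, 76]
|AC| ∈ [0, 115]

|CB| ∈ [0, 76]  (≈ [0.0000, 76.0000])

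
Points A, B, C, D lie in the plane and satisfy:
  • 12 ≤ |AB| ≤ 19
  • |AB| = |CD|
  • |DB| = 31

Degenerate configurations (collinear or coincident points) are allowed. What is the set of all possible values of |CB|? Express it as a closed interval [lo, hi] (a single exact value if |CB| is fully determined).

|CB| ∈ [12, 50]  (≈ [12.0000, 50.0000])

|AB| ∈ [12, 19]
|BD| ∈ {31}
|CD| ∈ [12, 19]
|AD| ∈ [12, 50]
|BC| ∈ [12, 50]
|AC| ∈ [0, 69]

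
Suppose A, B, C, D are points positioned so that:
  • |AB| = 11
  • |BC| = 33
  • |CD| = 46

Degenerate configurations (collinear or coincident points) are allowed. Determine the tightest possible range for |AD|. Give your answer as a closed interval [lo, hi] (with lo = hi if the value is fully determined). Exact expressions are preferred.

|AB| ∈ {11}
|BC| ∈ {33}
|CD| ∈ {46}
|AC| ∈ [22, 44]
|BD| ∈ [13, 79]
|AD| ∈ [2, 90]

|AD| ∈ [2, 90]  (≈ [2.0000, 90.0000])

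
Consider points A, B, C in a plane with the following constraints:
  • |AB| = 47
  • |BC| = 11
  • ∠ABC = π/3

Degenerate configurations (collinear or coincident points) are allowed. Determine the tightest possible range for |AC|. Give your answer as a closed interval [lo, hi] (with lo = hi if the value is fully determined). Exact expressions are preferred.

|AB| ∈ {47}
|BC| ∈ {11}
|AC| ∈ {7·√(37)}

|AC| = 7·√(37)  (≈ 42.5793)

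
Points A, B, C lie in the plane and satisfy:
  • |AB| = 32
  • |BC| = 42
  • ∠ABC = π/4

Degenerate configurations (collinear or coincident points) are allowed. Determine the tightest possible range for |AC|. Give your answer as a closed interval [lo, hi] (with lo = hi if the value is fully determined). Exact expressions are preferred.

|AB| ∈ {32}
|BC| ∈ {42}
|AC| ∈ {2·√(697 - 336·√(2))}

|AC| = 2·√(697 - 336·√(2))  (≈ 29.7875)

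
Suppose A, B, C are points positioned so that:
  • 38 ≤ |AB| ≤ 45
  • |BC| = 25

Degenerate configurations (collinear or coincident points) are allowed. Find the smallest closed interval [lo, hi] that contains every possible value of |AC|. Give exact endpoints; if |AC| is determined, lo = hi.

|AB| ∈ [38, 45]
|BC| ∈ {25}
|AC| ∈ [13, 70]

|AC| ∈ [13, 70]  (≈ [13.0000, 70.0000])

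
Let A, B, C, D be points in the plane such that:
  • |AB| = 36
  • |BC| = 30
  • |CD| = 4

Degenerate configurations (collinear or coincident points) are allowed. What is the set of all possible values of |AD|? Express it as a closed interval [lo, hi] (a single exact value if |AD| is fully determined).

|AB| ∈ {36}
|BC| ∈ {30}
|CD| ∈ {4}
|AC| ∈ [6, 66]
|BD| ∈ [26, 34]
|AD| ∈ [2, 70]

|AD| ∈ [2, 70]  (≈ [2.0000, 70.0000])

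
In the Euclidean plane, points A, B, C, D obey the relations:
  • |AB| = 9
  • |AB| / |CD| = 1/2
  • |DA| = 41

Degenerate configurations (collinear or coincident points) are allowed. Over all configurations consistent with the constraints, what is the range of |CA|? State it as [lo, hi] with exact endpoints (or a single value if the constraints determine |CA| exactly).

|AB| ∈ {9}
|AD| ∈ {41}
|CD| ∈ {18}
|BD| ∈ [32, 50]
|AC| ∈ [23, 59]
|BC| ∈ [14, 68]

|CA| ∈ [23, 59]  (≈ [23.0000, 59.0000])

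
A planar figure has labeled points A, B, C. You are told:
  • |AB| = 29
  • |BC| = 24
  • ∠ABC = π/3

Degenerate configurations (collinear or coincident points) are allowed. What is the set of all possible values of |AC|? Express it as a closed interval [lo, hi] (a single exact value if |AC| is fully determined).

|AB| ∈ {29}
|BC| ∈ {24}
|AC| ∈ {√(721)}

|AC| = √(721)  (≈ 26.8514)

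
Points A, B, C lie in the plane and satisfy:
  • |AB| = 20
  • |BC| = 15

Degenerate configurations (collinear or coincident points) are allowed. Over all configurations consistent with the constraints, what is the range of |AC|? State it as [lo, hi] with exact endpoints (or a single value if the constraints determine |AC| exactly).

|AC| ∈ [5, 35]  (≈ [5.0000, 35.0000])

|AB| ∈ {20}
|BC| ∈ {15}
|AC| ∈ [5, 35]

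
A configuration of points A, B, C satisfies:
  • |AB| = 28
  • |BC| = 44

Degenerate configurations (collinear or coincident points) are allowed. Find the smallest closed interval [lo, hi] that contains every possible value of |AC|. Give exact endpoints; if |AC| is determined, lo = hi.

|AB| ∈ {28}
|BC| ∈ {44}
|AC| ∈ [16, 72]

|AC| ∈ [16, 72]  (≈ [16.0000, 72.0000])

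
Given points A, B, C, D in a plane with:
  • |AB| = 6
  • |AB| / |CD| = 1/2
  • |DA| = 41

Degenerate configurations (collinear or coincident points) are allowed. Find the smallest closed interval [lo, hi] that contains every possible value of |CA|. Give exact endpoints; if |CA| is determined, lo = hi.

|CA| ∈ [29, 53]  (≈ [29.0000, 53.0000])

|AB| ∈ {6}
|AD| ∈ {41}
|CD| ∈ {12}
|BD| ∈ [35, 47]
|AC| ∈ [29, 53]
|BC| ∈ [23, 59]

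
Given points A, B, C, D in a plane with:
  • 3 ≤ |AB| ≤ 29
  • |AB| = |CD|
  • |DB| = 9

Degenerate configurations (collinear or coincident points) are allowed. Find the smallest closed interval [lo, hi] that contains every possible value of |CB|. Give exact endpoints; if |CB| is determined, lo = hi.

|CB| ∈ [0, 38]  (≈ [0.0000, 38.0000])

|AB| ∈ [3, 29]
|BD| ∈ {9}
|CD| ∈ [3, 29]
|AD| ∈ [0, 38]
|BC| ∈ [0, 38]
|AC| ∈ [0, 67]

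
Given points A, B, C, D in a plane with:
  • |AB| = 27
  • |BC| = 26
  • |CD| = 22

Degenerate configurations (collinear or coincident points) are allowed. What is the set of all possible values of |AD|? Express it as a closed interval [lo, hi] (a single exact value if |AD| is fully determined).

|AB| ∈ {27}
|BC| ∈ {26}
|CD| ∈ {22}
|AC| ∈ [1, 53]
|BD| ∈ [4, 48]
|AD| ∈ [0, 75]

|AD| ∈ [0, 75]  (≈ [0.0000, 75.0000])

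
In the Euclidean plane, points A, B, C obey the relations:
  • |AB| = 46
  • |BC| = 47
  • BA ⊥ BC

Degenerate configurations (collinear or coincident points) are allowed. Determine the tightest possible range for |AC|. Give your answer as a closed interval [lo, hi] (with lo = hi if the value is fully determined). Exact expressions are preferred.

|AB| ∈ {46}
|BC| ∈ {47}
|AC| ∈ {5·√(173)}

|AC| = 5·√(173)  (≈ 65.7647)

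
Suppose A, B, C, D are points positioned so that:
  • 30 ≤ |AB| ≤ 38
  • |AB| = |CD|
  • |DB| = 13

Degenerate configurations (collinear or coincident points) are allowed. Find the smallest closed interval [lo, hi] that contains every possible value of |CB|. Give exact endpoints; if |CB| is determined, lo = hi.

|AB| ∈ [30, 38]
|BD| ∈ {13}
|CD| ∈ [30, 38]
|AD| ∈ [17, 51]
|BC| ∈ [17, 51]
|AC| ∈ [0, 89]

|CB| ∈ [17, 51]  (≈ [17.0000, 51.0000])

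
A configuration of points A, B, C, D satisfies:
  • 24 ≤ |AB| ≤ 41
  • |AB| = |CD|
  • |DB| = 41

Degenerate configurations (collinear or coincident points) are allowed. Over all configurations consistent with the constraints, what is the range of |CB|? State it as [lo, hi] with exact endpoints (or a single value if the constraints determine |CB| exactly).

|AB| ∈ [24, 41]
|BD| ∈ {41}
|CD| ∈ [24, 41]
|AD| ∈ [0, 82]
|BC| ∈ [0, 82]
|AC| ∈ [0, 123]

|CB| ∈ [0, 82]  (≈ [0.0000, 82.0000])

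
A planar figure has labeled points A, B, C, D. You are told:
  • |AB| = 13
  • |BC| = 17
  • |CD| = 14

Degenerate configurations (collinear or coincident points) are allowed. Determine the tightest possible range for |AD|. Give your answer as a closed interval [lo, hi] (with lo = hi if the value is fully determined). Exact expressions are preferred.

|AD| ∈ [0, 44]  (≈ [0.0000, 44.0000])

|AB| ∈ {13}
|BC| ∈ {17}
|CD| ∈ {14}
|AC| ∈ [4, 30]
|BD| ∈ [3, 31]
|AD| ∈ [0, 44]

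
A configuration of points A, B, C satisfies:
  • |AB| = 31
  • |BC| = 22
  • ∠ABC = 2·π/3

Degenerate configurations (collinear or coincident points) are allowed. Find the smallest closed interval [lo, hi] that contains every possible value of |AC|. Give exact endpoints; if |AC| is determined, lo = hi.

|AC| = √(2127)  (≈ 46.1194)

|AB| ∈ {31}
|BC| ∈ {22}
|AC| ∈ {√(2127)}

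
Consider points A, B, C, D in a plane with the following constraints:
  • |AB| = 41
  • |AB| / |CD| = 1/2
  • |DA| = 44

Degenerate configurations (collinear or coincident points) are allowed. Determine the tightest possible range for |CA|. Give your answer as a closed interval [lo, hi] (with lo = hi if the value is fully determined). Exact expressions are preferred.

|CA| ∈ [38, 126]  (≈ [38.0000, 126.0000])

|AB| ∈ {41}
|AD| ∈ {44}
|CD| ∈ {82}
|BD| ∈ [3, 85]
|AC| ∈ [38, 126]
|BC| ∈ [0, 167]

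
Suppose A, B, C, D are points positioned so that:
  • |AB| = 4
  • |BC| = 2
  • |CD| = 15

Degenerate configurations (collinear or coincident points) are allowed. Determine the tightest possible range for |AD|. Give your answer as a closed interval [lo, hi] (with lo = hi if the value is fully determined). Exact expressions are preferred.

|AD| ∈ [9, 21]  (≈ [9.0000, 21.0000])

|AB| ∈ {4}
|BC| ∈ {2}
|CD| ∈ {15}
|AC| ∈ [2, 6]
|BD| ∈ [13, 17]
|AD| ∈ [9, 21]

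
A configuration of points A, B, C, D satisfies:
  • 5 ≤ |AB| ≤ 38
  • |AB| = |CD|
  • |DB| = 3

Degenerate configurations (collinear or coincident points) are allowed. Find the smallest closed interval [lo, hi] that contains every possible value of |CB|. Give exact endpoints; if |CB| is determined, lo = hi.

|AB| ∈ [5, 38]
|BD| ∈ {3}
|CD| ∈ [5, 38]
|AD| ∈ [2, 41]
|BC| ∈ [2, 41]
|AC| ∈ [0, 79]

|CB| ∈ [2, 41]  (≈ [2.0000, 41.0000])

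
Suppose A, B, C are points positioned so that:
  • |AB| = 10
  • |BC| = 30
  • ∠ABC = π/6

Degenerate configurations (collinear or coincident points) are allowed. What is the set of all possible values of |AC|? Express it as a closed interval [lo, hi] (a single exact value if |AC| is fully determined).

|AB| ∈ {10}
|BC| ∈ {30}
|AC| ∈ {10·√(10 - 3·√(3))}

|AC| = 10·√(10 - 3·√(3))  (≈ 21.9177)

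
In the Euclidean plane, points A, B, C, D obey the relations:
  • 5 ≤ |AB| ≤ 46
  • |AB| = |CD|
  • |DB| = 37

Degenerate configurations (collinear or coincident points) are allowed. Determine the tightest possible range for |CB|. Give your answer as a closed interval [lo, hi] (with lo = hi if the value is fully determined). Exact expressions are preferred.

|AB| ∈ [5, 46]
|BD| ∈ {37}
|CD| ∈ [5, 46]
|AD| ∈ [0, 83]
|BC| ∈ [0, 83]
|AC| ∈ [0, 129]

|CB| ∈ [0, 83]  (≈ [0.0000, 83.0000])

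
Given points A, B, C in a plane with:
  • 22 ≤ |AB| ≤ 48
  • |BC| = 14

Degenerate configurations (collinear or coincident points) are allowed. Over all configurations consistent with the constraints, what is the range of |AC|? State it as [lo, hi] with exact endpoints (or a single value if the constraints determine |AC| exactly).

|AB| ∈ [22, 48]
|BC| ∈ {14}
|AC| ∈ [8, 62]

|AC| ∈ [8, 62]  (≈ [8.0000, 62.0000])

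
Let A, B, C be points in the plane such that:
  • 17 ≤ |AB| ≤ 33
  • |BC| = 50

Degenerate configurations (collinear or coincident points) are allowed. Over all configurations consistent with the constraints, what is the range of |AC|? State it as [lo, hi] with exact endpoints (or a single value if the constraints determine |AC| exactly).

|AC| ∈ [17, 83]  (≈ [17.0000, 83.0000])

|AB| ∈ [17, 33]
|BC| ∈ {50}
|AC| ∈ [17, 83]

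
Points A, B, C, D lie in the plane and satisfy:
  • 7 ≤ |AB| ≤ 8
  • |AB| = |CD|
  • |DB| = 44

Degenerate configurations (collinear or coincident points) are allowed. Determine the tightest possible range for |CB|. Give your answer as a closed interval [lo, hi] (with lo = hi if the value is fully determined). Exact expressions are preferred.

|AB| ∈ [7, 8]
|BD| ∈ {44}
|CD| ∈ [7, 8]
|AD| ∈ [36, 52]
|BC| ∈ [36, 52]
|AC| ∈ [28, 60]

|CB| ∈ [36, 52]  (≈ [36.0000, 52.0000])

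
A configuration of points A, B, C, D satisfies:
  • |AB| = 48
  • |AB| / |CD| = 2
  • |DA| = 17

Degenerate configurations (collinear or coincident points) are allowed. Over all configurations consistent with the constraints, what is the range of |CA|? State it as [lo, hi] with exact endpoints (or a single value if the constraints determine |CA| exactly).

|AB| ∈ {48}
|AD| ∈ {17}
|CD| ∈ {24}
|BD| ∈ [31, 65]
|AC| ∈ [7, 41]
|BC| ∈ [7, 89]

|CA| ∈ [7, 41]  (≈ [7.0000, 41.0000])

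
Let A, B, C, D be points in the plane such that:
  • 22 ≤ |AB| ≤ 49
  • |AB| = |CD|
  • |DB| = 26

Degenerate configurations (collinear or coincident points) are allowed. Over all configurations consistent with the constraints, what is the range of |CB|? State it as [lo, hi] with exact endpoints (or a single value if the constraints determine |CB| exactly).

|CB| ∈ [0, 75]  (≈ [0.0000, 75.0000])

|AB| ∈ [22, 49]
|BD| ∈ {26}
|CD| ∈ [22, 49]
|AD| ∈ [0, 75]
|BC| ∈ [0, 75]
|AC| ∈ [0, 124]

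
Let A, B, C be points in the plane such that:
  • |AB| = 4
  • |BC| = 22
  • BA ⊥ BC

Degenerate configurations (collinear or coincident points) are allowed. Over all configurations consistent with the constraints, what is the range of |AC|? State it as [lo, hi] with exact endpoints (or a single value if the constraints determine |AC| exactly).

|AC| = 10·√(5)  (≈ 22.3607)

|AB| ∈ {4}
|BC| ∈ {22}
|AC| ∈ {10·√(5)}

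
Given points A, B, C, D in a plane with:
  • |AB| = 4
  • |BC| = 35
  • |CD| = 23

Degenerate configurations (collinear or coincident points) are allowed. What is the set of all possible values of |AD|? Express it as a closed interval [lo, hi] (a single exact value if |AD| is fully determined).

|AD| ∈ [8, 62]  (≈ [8.0000, 62.0000])

|AB| ∈ {4}
|BC| ∈ {35}
|CD| ∈ {23}
|AC| ∈ [31, 39]
|BD| ∈ [12, 58]
|AD| ∈ [8, 62]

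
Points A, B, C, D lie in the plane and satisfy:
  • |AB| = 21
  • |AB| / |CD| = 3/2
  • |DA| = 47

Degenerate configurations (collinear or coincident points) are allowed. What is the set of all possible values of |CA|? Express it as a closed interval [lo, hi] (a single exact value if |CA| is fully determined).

|CA| ∈ [33, 61]  (≈ [33.0000, 61.0000])

|AB| ∈ {21}
|AD| ∈ {47}
|CD| ∈ {14}
|BD| ∈ [26, 68]
|AC| ∈ [33, 61]
|BC| ∈ [12, 82]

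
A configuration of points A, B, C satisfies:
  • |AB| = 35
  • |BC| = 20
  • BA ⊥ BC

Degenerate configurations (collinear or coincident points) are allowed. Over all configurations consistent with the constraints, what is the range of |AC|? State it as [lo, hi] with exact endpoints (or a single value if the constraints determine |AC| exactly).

|AC| = 5·√(65)  (≈ 40.3113)

|AB| ∈ {35}
|BC| ∈ {20}
|AC| ∈ {5·√(65)}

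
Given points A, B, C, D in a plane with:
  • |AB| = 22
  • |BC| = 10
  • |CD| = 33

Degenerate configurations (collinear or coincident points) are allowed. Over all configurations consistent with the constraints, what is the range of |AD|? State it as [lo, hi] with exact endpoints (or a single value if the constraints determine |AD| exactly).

|AD| ∈ [1, 65]  (≈ [1.0000, 65.0000])

|AB| ∈ {22}
|BC| ∈ {10}
|CD| ∈ {33}
|AC| ∈ [12, 32]
|BD| ∈ [23, 43]
|AD| ∈ [1, 65]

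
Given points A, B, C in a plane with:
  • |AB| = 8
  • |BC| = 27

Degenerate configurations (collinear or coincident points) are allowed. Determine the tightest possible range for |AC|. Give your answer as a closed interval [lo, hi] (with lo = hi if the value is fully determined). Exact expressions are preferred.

|AC| ∈ [19, 35]  (≈ [19.0000, 35.0000])

|AB| ∈ {8}
|BC| ∈ {27}
|AC| ∈ [19, 35]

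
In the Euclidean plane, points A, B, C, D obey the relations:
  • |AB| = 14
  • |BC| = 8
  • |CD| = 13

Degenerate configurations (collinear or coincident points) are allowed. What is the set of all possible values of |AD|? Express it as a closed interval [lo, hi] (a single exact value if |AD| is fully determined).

|AB| ∈ {14}
|BC| ∈ {8}
|CD| ∈ {13}
|AC| ∈ [6, 22]
|BD| ∈ [5, 21]
|AD| ∈ [0, 35]

|AD| ∈ [0, 35]  (≈ [0.0000, 35.0000])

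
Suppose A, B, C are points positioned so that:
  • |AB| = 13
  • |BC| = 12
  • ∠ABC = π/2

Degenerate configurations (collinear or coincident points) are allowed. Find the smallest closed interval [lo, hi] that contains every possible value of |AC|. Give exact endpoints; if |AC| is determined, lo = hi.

|AB| ∈ {13}
|BC| ∈ {12}
|AC| ∈ {√(313)}

|AC| = √(313)  (≈ 17.6918)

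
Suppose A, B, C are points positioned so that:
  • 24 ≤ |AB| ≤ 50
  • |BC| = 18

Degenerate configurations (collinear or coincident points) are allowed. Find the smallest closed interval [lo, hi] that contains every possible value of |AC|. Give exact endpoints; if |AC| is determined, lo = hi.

|AB| ∈ [24, 50]
|BC| ∈ {18}
|AC| ∈ [6, 68]

|AC| ∈ [6, 68]  (≈ [6.0000, 68.0000])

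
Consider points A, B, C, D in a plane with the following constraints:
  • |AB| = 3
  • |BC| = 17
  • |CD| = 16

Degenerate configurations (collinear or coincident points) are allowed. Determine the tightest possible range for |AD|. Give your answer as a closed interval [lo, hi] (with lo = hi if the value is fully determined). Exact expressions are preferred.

|AB| ∈ {3}
|BC| ∈ {17}
|CD| ∈ {16}
|AC| ∈ [14, 20]
|BD| ∈ [1, 33]
|AD| ∈ [0, 36]

|AD| ∈ [0, 36]  (≈ [0.0000, 36.0000])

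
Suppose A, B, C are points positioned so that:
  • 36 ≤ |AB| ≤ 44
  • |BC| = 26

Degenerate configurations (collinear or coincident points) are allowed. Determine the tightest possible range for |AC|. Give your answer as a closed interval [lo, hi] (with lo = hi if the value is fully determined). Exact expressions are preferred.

|AC| ∈ [10, 70]  (≈ [10.0000, 70.0000])

|AB| ∈ [36, 44]
|BC| ∈ {26}
|AC| ∈ [10, 70]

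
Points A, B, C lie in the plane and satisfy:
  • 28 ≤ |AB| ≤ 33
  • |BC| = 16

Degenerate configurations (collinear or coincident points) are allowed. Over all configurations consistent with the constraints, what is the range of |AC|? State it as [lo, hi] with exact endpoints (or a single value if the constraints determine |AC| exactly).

|AC| ∈ [12, 49]  (≈ [12.0000, 49.0000])

|AB| ∈ [28, 33]
|BC| ∈ {16}
|AC| ∈ [12, 49]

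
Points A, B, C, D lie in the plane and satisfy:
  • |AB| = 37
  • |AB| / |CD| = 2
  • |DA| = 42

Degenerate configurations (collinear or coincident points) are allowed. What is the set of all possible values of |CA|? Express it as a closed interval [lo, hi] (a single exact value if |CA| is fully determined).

|AB| ∈ {37}
|AD| ∈ {42}
|CD| ∈ {37/2}
|BD| ∈ [5, 79]
|AC| ∈ [47/2, 121/2]
|BC| ∈ [0, 195/2]

|CA| ∈ [47/2, 121/2]  (≈ [23.5000, 60.5000])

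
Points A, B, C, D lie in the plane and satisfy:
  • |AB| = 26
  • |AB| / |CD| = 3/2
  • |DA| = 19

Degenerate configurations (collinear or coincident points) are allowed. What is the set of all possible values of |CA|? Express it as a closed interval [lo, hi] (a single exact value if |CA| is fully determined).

|AB| ∈ {26}
|AD| ∈ {19}
|CD| ∈ {52/3}
|BD| ∈ [7, 45]
|AC| ∈ [5/3, 109/3]
|BC| ∈ [0, 187/3]

|CA| ∈ [5/3, 109/3]  (≈ [1.6667, 36.3333])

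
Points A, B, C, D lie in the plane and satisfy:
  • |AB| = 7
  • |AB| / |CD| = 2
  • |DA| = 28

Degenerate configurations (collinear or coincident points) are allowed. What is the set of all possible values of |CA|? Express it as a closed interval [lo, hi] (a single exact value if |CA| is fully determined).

|AB| ∈ {7}
|AD| ∈ {28}
|CD| ∈ {7/2}
|BD| ∈ [21, 35]
|AC| ∈ [49/2, 63/2]
|BC| ∈ [35/2, 77/2]

|CA| ∈ [49/2, 63/2]  (≈ [24.5000, 31.5000])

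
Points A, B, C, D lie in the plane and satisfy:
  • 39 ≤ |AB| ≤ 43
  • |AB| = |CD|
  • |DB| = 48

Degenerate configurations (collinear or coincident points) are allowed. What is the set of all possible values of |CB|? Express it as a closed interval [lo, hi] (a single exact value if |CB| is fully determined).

|CB| ∈ [5, 91]  (≈ [5.0000, 91.0000])

|AB| ∈ [39, 43]
|BD| ∈ {48}
|CD| ∈ [39, 43]
|AD| ∈ [5, 91]
|BC| ∈ [5, 91]
|AC| ∈ [0, 134]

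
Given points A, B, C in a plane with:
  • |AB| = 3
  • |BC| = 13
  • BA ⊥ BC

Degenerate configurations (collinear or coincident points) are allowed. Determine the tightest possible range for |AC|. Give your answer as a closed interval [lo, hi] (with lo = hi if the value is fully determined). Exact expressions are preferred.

|AB| ∈ {3}
|BC| ∈ {13}
|AC| ∈ {√(178)}

|AC| = √(178)  (≈ 13.3417)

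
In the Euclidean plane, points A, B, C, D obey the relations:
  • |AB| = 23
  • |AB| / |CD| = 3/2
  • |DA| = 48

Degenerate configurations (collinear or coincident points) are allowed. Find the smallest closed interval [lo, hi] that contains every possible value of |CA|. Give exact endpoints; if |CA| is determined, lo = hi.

|CA| ∈ [98/3, 190/3]  (≈ [32.6667, 63.3333])

|AB| ∈ {23}
|AD| ∈ {48}
|CD| ∈ {46/3}
|BD| ∈ [25, 71]
|AC| ∈ [98/3, 190/3]
|BC| ∈ [29/3, 259/3]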